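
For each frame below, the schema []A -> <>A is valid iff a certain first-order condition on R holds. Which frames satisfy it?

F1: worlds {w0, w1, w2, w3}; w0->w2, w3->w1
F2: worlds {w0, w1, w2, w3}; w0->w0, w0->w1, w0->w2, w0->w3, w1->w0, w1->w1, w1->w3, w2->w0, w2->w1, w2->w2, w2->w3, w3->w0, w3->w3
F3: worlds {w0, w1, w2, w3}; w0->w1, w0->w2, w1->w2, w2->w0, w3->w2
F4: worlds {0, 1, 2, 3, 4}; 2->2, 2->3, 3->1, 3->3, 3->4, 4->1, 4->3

F2, F3

This is the axiom for seriality; its first-order frame correspondent is forall x exists y Rxy.
F1: fails — world w1 has no successor.
F2: holds.
F3: holds.
F4: fails — world 0 has no successor.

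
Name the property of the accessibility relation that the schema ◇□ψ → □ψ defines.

Equivalently (dual form): ◇ψ → □◇ψ.
Suppose ◇ψ→□◇ψ is valid. Take Rxy, Rxz and set V(ψ)={y}. Then ◇ψ at x, so □◇ψ at x, so ◇ψ at z, so some w with Rzw has ψ; w=y, i.e. Rzy. By symmetry of the argument, Ryz.

The Euclidean property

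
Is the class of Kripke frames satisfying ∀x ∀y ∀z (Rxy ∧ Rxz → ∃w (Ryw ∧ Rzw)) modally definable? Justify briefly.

This is a Sahlqvist condition; the .2 axiom ◇□p → □◇p defines it.
Suppose ◇□p→□◇p is valid. Take Rxy, Rxz and set V(p)={w : Ryw}. Then □p at y so ◇□p at x, so □◇p at x, so ◇p at z, giving w with Rzw and Ryw.

Yes, by ◇□p → □◇p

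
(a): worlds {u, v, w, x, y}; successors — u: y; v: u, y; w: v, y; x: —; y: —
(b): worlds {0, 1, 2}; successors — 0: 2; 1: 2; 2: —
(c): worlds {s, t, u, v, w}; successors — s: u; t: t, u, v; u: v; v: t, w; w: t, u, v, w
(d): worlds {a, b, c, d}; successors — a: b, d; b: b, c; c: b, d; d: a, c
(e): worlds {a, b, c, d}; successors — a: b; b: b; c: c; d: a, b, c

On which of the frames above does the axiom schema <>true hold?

(c), (d), (e)

The schema corresponds to seriality: forall x exists y Rxy.
(a): fails — world x has no successor.
(b): fails — world 2 has no successor.
(c): condition met.
(d): condition met.
(e): condition met.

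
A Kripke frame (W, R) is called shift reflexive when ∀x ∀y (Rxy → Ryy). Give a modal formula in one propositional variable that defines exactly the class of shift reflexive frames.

The condition is shift-reflexivity. The T□ schema □(□ψ → ψ) defines it.

□(□ψ → ψ)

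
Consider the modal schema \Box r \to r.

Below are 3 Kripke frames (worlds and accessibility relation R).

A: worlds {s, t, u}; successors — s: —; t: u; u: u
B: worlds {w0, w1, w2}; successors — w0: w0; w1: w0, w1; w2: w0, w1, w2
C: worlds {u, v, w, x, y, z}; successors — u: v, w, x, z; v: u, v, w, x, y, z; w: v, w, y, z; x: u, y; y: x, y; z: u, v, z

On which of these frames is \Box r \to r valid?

B

The schema corresponds to reflexivity: \forall x Rxx.
A: fails — world s does not see itself.
B: holds.
C: fails — world u does not see itself.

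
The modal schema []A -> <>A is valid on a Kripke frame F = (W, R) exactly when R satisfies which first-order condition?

seriality

Suppose □A→◇A is valid. At any x set V(A)=W. Then □A at x, so ◇A at x, so x has a successor.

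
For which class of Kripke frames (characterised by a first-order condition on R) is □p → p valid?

Suppose □p→p is valid. At any x set V(p)={w : Rxw}. Then □p holds at x, so p holds at x, i.e. Rxx.

Reflexivity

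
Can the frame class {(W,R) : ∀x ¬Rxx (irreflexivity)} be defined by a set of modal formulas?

Modal frame validity is preserved under surjective bounded morphisms.
The 4-cycle (worlds 0,1,2,3 with 0→1→2→3→0) is irreflexive, and the map sending every world to a single reflexive point • is a surjective bounded morphism (forth: every edge maps to (•,•); back: every world has a successor). So any modal formula valid on the 4-cycle is also valid on the reflexive point, which is not irreflexive.
So the class is not modally definable.

Not modally definable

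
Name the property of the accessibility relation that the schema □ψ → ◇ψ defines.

Suppose □ψ→◇ψ is valid. At any x set V(ψ)=W. Then □ψ at x, so ◇ψ at x, so x has a successor.

seriality: ∀x ∃y Rxy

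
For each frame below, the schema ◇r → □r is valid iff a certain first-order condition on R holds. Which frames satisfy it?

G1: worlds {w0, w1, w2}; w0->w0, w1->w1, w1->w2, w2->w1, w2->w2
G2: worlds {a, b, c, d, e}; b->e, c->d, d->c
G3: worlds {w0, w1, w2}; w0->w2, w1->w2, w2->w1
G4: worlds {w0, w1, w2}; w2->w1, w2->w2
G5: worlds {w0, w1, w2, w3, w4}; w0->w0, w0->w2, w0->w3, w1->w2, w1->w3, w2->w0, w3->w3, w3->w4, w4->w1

G2, G3

The schema corresponds to partial functionality: ∀x ∀y ∀z (Rxy ∧ Rxz → y = z).
G1: fails — w1 sees both w1 and w2.
G2: satisfies the condition.
G3: satisfies the condition.
G4: fails — w2 sees both w1 and w2.
G5: fails — w0 sees both w0 and w2.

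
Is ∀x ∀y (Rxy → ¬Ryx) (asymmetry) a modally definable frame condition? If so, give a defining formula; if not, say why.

If a class were modally definable it would be closed under surjective bounded morphisms (Goldblatt–Thomason).
The 3-cycle (worlds w0,w1,w2 with w0→w1→w2→w0) is asymmetric. Mapping every world to a single reflexive point • is a surjective bounded morphism, and the reflexive point is not asymmetric (R•• but asymmetry requires ¬R••).
So no modal formula (or set of formulas) defines exactly the asymmetric frames.

Not definable by any modal formula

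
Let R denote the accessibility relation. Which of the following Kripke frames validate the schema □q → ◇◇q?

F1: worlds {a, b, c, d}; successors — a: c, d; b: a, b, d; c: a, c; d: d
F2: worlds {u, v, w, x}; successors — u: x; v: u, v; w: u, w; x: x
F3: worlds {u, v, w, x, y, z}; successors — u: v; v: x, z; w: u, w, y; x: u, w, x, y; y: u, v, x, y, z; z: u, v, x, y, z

Frame correspondent (Sahlqvist): ∀x ∃w (xRw ∧ xR²w) — i.e. a generalized confluence (Geach) condition.
F1: satisfies the condition.
F2: satisfies the condition.
F3: fails — at u but no t with uRt and uR²t.

F1, F2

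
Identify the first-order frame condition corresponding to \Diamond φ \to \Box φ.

partial functionality

This schema is the CD axiom.
It corresponds to partial functionality: \forall x \forall y \forall z (Rxy \wedge Rxz \to y = z).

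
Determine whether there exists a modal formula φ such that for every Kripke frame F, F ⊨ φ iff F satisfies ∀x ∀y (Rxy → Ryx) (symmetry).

Yes, by p → □◇p

The condition is symmetry. A defining modal formula is p → □◇p.
Suppose p→□◇p is valid. Take Rxy and set V(p)={x}. Then p at x, so □◇p at x, so ◇p at y, so some z with Ryz has p; z=x, i.e. Ryx.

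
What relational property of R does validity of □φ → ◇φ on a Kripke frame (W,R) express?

Seriality

Suppose □φ→◇φ is valid. At any x set V(φ)=W. Then □φ at x, so ◇φ at x, so x has a successor.
Conversely, any frame satisfying ∀x ∃y Rxy validates the schema.
So the correspondent is seriality.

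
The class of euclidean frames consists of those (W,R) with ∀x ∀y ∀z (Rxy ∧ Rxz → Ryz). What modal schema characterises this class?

This is the Euclidean property; the standard corresponding axiom is 5: ◇p → □◇p.

◇p → □◇p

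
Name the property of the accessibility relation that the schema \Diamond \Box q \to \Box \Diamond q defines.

convergence: \forall x \forall y \forall z (Rxy \wedge Rxz \to \exists w (Ryw \wedge Rzw))

This is the .2 axiom.
Its frame correspondent is convergence — \forall x \forall y \forall z (Rxy \wedge Rxz \to \exists w (Ryw \wedge Rzw)).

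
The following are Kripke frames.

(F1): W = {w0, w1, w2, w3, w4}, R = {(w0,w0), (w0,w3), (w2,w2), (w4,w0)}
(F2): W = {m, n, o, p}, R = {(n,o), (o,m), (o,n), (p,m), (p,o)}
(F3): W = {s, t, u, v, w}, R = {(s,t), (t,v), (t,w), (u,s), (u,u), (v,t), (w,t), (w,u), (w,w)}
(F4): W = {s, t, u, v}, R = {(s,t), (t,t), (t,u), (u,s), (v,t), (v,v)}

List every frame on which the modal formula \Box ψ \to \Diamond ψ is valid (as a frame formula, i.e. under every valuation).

Frame correspondent (Sahlqvist): \forall x \exists y Rxy — i.e. seriality.
(F1): fails — world w1 has no successor.
(F2): fails — world m has no successor.
(F3): holds.
(F4): holds.

(F3), (F4)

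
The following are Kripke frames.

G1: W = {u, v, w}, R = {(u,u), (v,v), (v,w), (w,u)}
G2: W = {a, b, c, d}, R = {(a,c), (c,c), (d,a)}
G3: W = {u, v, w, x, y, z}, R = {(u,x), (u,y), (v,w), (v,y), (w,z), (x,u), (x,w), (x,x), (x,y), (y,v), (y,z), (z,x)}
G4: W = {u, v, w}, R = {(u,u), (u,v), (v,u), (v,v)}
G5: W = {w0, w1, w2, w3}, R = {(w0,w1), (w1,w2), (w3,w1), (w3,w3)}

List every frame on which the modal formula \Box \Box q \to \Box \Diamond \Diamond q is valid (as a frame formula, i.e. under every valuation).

G1, G2, G4

This is the axiom for a generalized confluence (Geach) condition; its first-order frame correspondent is \forall x \forall z (xRz \to \exists w (x R^2 w \wedge z R^2 w)).
G1: condition met.
G2: condition met.
G3: fails — vRw but no t with vR²t and wR²t.
G4: condition met.
G5: fails — w0Rw1 but no w with w0R²w and w1R²w.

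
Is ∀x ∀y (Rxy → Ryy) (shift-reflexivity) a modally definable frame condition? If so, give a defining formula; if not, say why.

Yes: it is shift-reflexivity, defined by the T□ schema □(□q → q).

Yes, by □(□q → q)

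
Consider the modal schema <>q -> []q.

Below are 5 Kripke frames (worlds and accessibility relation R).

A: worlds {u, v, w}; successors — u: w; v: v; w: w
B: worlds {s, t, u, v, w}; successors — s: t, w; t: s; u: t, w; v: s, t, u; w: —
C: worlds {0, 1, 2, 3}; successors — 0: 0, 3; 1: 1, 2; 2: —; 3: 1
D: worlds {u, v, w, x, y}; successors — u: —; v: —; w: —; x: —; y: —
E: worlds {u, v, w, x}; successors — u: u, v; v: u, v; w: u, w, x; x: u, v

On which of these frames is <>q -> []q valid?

A, D

Frame correspondent (Sahlqvist): forall x forall y forall z (Rxy & Rxz -> y = z) — i.e. partial functionality.
A: ✓.
B: fails — s sees both t and w.
C: fails — 0 sees both 0 and 3.
D: ✓.
E: fails — u sees both u and v.
Valid on: A, D.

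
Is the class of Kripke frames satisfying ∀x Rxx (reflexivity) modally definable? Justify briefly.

Definable; □p → p defines it

Yes: it is reflexivity, defined by the T schema □p → p.
Suppose □p→p is valid. At any x set V(p)={w : Rxw}. Then □p holds at x, so p holds at x, i.e. Rxx.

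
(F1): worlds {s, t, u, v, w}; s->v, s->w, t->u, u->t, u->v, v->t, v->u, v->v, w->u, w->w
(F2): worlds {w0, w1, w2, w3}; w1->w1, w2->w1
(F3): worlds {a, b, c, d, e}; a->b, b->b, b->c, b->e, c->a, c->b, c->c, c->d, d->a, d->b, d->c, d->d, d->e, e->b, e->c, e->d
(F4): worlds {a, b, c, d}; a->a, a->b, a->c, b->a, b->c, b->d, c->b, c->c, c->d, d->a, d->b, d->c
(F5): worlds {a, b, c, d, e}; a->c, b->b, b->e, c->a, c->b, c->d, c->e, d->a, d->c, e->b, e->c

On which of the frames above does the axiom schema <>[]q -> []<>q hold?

Frame correspondent (Sahlqvist): forall x forall y forall z (Rxy & Rxz -> exists w (Ryw & Rzw)) — i.e. convergence.
(F1): fails — Rvt and Rvu but t and u have no common successor.
(F2): satisfies the condition.
(F3): satisfies the condition.
(F4): satisfies the condition.
(F5): fails — Rcd and Rcb but d and b have no common successor.
Valid on: (F2), (F3), (F4).

(F2), (F3), (F4)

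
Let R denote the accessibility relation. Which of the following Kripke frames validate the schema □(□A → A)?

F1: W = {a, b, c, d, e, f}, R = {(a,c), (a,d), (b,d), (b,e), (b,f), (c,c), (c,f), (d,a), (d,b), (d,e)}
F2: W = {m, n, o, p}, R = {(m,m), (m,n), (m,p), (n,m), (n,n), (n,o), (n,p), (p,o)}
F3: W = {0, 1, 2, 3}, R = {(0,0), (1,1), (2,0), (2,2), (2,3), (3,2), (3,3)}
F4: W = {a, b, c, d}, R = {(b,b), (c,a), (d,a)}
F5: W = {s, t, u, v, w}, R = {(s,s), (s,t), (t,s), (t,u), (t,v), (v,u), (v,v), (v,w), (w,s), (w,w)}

This is the axiom for shift-reflexivity; its first-order frame correspondent is ∀x ∀y (Rxy → Ryy).
F1: fails — Rde but not Ree.
F2: fails — Rno but not Roo.
F3: holds.
F4: fails — Rca but not Raa.
F5: fails — Rvu but not Ruu.
Valid on: F3.

F3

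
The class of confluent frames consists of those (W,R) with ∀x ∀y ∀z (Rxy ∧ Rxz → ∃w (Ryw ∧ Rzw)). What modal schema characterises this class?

This is convergence; the standard corresponding axiom is .2: ◇□r → □◇r.
Suppose ◇□r→□◇r is valid. Take Rxy, Rxz and set V(r)={w : Ryw}. Then □r at y so ◇□r at x, so □◇r at x, so ◇r at z, giving w with Rzw and Ryw.

◇□r → □◇r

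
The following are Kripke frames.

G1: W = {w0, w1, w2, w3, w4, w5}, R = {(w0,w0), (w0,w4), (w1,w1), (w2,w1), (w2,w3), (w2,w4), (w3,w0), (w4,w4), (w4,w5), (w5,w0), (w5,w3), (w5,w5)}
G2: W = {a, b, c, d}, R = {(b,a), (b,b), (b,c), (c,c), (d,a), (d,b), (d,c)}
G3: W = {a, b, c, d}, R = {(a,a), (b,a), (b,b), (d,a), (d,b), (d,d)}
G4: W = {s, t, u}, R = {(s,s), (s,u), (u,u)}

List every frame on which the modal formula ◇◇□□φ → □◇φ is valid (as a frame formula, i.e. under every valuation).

The schema corresponds to a generalized confluence (Geach) condition: ∀x ∀y ∀z ((xR²y ∧ xRz) → ∃w (yR²w ∧ zRw)).
G1: fails — w2R²w0, w2Rw1 but no w with w0R²w and w1Rw.
G2: fails — bR²a, bRa but no w with aR²w and aRw.
G3: ✓.
G4: ✓.
Valid on: G3, G4.

G3, G4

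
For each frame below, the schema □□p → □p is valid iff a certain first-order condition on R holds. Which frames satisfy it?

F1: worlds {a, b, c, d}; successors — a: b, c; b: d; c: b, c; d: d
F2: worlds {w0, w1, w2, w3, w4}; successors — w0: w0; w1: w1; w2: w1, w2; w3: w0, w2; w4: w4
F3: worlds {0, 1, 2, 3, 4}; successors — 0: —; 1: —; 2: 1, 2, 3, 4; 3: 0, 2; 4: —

F1, F2

Frame correspondent (Sahlqvist): ∀x ∀y (Rxy → ∃z (Rxz ∧ Rzy)) — i.e. density.
F1: holds.
F2: holds.
F3: fails — R30 but no z with R3z and Rz0.
Valid on: F1, F2.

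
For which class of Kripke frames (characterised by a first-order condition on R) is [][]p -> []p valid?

Suppose □□p→□p is valid. Take Rxy and set V(p)={w : xR²w}. Then □□p at x, so □p at x, so p at y, i.e. ∃z(Rxz∧Rzy).

Density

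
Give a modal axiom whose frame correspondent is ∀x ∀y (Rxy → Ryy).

□(□p → p)

This is shift-reflexivity; the standard corresponding axiom is T□: □(□p → p).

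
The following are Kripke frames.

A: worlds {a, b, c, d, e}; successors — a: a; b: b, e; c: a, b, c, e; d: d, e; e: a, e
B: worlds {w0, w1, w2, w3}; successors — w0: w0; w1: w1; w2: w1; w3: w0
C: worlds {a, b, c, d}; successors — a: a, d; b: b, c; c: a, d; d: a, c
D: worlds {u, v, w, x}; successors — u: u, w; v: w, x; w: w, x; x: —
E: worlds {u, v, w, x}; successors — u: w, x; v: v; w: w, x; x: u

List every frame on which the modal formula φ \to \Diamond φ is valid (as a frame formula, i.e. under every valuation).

A

The schema corresponds to reflexivity: \forall x Rxx.
A: satisfies the condition.
B: fails — world w2 does not see itself.
C: fails — world c does not see itself.
D: fails — world v does not see itself.
E: fails — world u does not see itself.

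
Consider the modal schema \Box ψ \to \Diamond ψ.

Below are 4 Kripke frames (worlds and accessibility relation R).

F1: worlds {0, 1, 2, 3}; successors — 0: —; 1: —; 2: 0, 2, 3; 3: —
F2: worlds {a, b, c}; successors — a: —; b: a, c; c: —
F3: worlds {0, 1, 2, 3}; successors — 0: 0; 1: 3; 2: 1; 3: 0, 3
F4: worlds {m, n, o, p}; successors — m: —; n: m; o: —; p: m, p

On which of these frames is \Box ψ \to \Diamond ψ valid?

Frame correspondent (Sahlqvist): \forall x \exists y Rxy — i.e. seriality.
F1: fails — world 0 has no successor.
F2: fails — world a has no successor.
F3: holds.
F4: fails — world m has no successor.
Valid on: F3.

F3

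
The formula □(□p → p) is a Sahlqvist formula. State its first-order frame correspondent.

Suppose □(□p→p) is valid. Take Rxy and set V(p)={w : Ryw}. Then at y, □p holds; since □(□p→p) at x, □p→p at y, so p at y, i.e. Ryy.

shift-reflexivity: ∀x ∀y (Rxy → Ryy)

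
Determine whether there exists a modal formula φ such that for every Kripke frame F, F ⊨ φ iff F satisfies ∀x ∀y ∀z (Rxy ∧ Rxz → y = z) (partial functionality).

The condition is partial functionality. A defining modal formula is ◇r → □r.
Suppose ◇r→□r is valid. Take Rxy, Rxz and set V(r)={y}. Then ◇r at x, so □r at x, so r at z, i.e. z=y.

Yes, by ◇r → □r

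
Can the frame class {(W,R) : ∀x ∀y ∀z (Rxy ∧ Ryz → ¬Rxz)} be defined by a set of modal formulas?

No

If a class were modally definable it would be closed under surjective bounded morphisms (Goldblatt–Thomason).
The 7-cycle (worlds w0,w1,w2,w3,w4,w5,w6 with w0→w1→w2→w3→w4→w5→w6→w0) is intransitive. Mapping every world to a single reflexive point • is a surjective bounded morphism; the reflexive point is not intransitive (R••∧R•• but R••).
Hence intransitivity is not modally definable.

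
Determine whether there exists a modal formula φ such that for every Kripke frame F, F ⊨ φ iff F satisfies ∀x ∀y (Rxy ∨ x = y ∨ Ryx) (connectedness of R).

No

Modal frame validity is preserved under disjoint unions.
Take 3 disjoint single-world reflexive frames: each is trivially connected, but their disjoint union has 3 worlds with no edge between distinct components, so it is not connected.
Hence connectedness of R is not modally definable.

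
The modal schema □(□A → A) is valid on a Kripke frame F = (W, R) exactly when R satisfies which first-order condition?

This is the T□ axiom.
It corresponds to shift-reflexivity: ∀x ∀y (Rxy → Ryy).

shift-reflexivity: ∀x ∀y (Rxy → Ryy)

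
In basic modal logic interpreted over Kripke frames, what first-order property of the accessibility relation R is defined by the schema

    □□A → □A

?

density

This schema is the C4 axiom.
It corresponds to density: ∀x ∀y (Rxy → ∃z (Rxz ∧ Rzy)).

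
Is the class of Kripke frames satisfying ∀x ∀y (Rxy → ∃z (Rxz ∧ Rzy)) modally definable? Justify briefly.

Yes — defined by □□q → □q

Yes: it is density, defined by the C4 schema □□q → □q.
Suppose □□q→□q is valid. Take Rxy and set V(q)={w : xR²w}. Then □□q at x, so □q at x, so q at y, i.e. ∃z(Rxz∧Rzy).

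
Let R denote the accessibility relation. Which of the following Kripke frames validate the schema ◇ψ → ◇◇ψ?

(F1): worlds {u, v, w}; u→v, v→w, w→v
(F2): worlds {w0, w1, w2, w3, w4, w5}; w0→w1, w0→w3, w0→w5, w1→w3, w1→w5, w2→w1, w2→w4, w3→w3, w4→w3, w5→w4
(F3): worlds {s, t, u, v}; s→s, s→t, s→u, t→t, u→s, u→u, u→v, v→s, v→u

The schema corresponds to a generalized confluence (Geach) condition: ∀x ∀y (xRy → ∃w (y = w ∧ xR²w)).
(F1): fails — uRv but no t with v=t and uR²t.
(F2): fails — w0Rw1 but no w with w1=w and w0R²w.
(F3): ✓.
Valid on: (F3).

(F3)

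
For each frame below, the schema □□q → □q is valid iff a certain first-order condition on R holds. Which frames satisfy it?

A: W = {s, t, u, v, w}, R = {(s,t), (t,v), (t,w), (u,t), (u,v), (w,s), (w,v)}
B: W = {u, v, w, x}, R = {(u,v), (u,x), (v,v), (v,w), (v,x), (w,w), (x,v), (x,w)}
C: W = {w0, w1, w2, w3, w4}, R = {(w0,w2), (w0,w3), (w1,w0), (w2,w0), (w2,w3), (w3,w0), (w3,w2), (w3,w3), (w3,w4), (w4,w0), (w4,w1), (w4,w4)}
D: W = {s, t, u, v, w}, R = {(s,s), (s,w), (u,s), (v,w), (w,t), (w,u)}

The schema corresponds to density: ∀x ∀y (Rxy → ∃z (Rxz ∧ Rzy)).
A: fails — Rut but no z with Ruz and Rzt.
B: satisfies the condition.
C: fails — Rw1w0 but no z with Rw1z and Rzw0.
D: fails — Rwt but no z with Rwz and Rzt.
Valid on: B.

B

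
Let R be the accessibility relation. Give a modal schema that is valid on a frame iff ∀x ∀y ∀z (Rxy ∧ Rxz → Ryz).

This is the Euclidean property; the standard corresponding axiom is 5: ◇ψ → □◇ψ.
Suppose ◇ψ→□◇ψ is valid. Take Rxy, Rxz and set V(ψ)={y}. Then ◇ψ at x, so □◇ψ at x, so ◇ψ at z, so some w with Rzw has ψ; w=y, i.e. Rzy. By symmetry of the argument, Ryz.

◇ψ → □◇ψ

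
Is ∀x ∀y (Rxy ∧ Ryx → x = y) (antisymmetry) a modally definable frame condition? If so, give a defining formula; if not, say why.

Any modally definable frame class is closed under surjective bounded morphisms.
The 8-cycle (worlds a,b,c,d,e,f,g,h with a→b→c→d→e→f→g→h→a) is antisymmetric. Sending even-indexed worlds to • and odd-indexed worlds to ∘ is a surjective bounded morphism onto the two-world frame with •↔∘, which is not antisymmetric.
So no modal formula (or set of formulas) defines exactly the antisymmetric frames.

No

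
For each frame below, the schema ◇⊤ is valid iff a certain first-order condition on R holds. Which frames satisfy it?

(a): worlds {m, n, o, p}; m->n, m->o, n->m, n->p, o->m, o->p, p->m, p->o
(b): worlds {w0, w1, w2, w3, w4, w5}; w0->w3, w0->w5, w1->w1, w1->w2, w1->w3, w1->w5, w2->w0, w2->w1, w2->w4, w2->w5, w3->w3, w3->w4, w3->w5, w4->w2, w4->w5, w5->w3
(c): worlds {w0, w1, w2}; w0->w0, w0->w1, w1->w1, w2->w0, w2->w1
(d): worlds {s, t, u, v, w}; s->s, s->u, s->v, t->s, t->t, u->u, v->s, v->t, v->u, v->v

(a), (b), (c)

This is the axiom for seriality; its first-order frame correspondent is ∀x ∃y Rxy.
(a): satisfies the condition.
(b): satisfies the condition.
(c): satisfies the condition.
(d): fails — world w has no successor.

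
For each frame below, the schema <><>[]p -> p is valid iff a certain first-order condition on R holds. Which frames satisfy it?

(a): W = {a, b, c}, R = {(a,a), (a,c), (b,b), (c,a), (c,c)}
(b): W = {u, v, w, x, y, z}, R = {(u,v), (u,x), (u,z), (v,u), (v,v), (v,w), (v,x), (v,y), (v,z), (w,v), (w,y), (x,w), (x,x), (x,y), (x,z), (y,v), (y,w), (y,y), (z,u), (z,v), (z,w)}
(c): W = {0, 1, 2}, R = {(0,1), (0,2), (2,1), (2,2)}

(a)

The schema corresponds to a generalized confluence (Geach) condition: forall x forall y (x R^2 y -> exists w (yRw & x = w)).
(a): condition met.
(b): fails — uR²u but no t with uRt and u=t.
(c): fails — 0R²1 but no w with 1Rw and 0=w.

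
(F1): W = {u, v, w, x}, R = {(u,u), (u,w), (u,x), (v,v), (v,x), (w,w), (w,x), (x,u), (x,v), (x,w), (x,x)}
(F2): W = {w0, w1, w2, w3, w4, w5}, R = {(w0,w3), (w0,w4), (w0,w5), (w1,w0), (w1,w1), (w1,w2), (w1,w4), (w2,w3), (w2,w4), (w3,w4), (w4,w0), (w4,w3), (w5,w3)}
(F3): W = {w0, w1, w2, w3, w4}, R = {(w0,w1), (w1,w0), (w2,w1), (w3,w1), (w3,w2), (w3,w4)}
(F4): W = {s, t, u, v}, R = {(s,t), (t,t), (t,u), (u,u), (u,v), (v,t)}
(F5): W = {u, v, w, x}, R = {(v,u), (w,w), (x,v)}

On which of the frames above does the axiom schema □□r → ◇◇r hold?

This is the axiom for a generalized confluence (Geach) condition; its first-order frame correspondent is ∀x ∃w (xR²w ∧ xR²w).
(F1): condition met.
(F2): condition met.
(F3): fails — at w4 but no w with w4R²w and w4R²w.
(F4): condition met.
(F5): fails — at u but no t with uR²t and uR²t.
Valid on: (F1), (F2), (F4).

(F1), (F2), (F4)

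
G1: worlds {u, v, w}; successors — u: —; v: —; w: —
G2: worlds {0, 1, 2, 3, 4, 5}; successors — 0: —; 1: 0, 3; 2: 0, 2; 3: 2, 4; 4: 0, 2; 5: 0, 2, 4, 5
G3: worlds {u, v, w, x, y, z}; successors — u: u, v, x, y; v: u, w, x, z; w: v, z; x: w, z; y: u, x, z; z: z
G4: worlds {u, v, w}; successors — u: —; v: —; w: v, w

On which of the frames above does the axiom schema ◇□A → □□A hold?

Frame correspondent (Sahlqvist): ∀x ∀y ∀z ((xRy ∧ xR²z) → ∃w (yRw ∧ z = w)) — i.e. a generalized confluence (Geach) condition.
G1: ✓.
G2: fails — 1R0, 1R²2 but no w with 0Rw and 2=w.
G3: fails — uRu, uR²w but no t with uRt and w=t.
G4: fails — wRv, wR²v but no t with vRt and v=t.

G1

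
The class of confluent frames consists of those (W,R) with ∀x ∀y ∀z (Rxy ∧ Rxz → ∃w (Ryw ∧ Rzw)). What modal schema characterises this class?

A defining formula is ◇□s → □◇s (the .2 axiom).
Suppose ◇□s→□◇s is valid. Take Rxy, Rxz and set V(s)={w : Ryw}. Then □s at y so ◇□s at x, so □◇s at x, so ◇s at z, giving w with Rzw and Ryw.

◇□s → □◇s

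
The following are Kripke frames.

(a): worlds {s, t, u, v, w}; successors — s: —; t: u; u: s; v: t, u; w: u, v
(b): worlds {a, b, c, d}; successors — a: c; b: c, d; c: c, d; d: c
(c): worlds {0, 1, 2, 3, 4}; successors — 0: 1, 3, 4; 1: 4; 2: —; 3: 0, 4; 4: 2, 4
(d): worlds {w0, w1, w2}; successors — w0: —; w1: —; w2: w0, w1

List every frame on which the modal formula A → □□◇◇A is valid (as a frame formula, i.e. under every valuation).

(d)

This is the axiom for a generalized confluence (Geach) condition; its first-order frame correspondent is ∀x ∀z (xR²z → ∃w (x = w ∧ zR²w)).
(a): fails — tR²s but no w* with t=w* and sR²w*.
(b): fails — aR²c but no w with a=w and cR²w.
(c): fails — 0R²2 but no w with 0=w and 2R²w.
(d): satisfies the condition.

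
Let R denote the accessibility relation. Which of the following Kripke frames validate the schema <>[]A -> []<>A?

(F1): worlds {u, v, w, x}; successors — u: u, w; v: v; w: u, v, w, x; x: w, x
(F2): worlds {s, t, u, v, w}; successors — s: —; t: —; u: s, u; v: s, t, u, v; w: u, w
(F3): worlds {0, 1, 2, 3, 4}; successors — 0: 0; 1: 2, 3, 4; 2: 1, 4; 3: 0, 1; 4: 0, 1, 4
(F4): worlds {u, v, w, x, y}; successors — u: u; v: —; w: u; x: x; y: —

The schema corresponds to convergence: forall x forall y forall z (Rxy & Rxz -> exists w (Ryw & Rzw)).
(F1): fails — Rwu and Rwv but u and v have no common successor.
(F2): fails — Ruu and Rus but u and s have no common successor.
(F3): fails — R31 and R30 but 1 and 0 have no common successor.
(F4): satisfies the condition.

(F4)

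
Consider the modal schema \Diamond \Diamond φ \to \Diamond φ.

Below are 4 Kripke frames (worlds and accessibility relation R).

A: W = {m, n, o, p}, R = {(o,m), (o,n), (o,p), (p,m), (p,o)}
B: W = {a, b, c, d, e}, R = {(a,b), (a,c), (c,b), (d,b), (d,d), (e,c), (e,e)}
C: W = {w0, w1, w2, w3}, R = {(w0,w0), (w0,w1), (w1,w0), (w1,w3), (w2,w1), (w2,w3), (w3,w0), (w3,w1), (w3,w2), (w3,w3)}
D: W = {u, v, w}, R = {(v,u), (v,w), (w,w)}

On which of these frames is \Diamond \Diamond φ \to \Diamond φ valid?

D

This is the axiom for a generalized confluence (Geach) condition; its first-order frame correspondent is \forall x \forall y (x R^2 y \to \exists w (y = w \wedge xRw)).
A: fails — oR²o but no w with o=w and oRw.
B: fails — eR²b but no w with b=w and eRw.
C: fails — w0R²w3 but no w with w3=w and w0Rw.
D: holds.
Valid on: D.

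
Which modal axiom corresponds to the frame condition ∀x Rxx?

This is reflexivity; the standard corresponding axiom is T: □q → q.
Suppose □q→q is valid. At any x set V(q)={w : Rxw}. Then □q holds at x, so q holds at x, i.e. Rxx.

□q → q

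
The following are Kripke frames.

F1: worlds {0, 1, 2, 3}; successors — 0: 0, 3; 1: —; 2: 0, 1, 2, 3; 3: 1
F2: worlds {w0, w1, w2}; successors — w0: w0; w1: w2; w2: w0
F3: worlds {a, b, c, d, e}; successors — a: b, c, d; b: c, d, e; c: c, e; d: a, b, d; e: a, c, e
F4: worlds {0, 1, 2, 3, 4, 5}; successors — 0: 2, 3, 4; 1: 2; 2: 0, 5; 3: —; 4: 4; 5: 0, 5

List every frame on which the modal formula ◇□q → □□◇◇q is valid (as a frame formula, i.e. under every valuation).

Frame correspondent (Sahlqvist): ∀x ∀y ∀z ((xRy ∧ xR²z) → ∃w (yRw ∧ zR²w)) — i.e. a generalized confluence (Geach) condition.
F1: fails — 0R0, 0R²1 but no w with 0Rw and 1R²w.
F2: satisfies the condition.
F3: satisfies the condition.
F4: fails — 0R2, 0R²4 but no w with 2Rw and 4R²w.
Valid on: F2, F3.

F2, F3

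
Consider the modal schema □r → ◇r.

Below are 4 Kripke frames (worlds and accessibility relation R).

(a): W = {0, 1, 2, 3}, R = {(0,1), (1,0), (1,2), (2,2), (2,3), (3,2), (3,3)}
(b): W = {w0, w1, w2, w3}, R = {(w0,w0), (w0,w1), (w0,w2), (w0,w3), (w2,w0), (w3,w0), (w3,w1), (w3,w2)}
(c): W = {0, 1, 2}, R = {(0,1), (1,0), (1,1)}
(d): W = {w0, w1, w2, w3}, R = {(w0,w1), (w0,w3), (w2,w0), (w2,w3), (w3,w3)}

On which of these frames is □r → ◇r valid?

This is the axiom for seriality; its first-order frame correspondent is ∀x ∃y Rxy.
(a): condition met.
(b): fails — world w1 has no successor.
(c): fails — world 2 has no successor.
(d): fails — world w1 has no successor.
Valid on: (a).

(a)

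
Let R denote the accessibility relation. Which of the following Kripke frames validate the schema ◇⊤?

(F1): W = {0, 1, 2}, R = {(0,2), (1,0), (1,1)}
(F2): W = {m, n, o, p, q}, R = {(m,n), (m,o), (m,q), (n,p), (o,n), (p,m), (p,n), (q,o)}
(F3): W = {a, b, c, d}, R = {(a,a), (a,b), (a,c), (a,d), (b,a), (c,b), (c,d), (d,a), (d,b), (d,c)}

(F2), (F3)

The schema corresponds to seriality: ∀x ∃y Rxy.
(F1): fails — world 2 has no successor.
(F2): satisfies the condition.
(F3): satisfies the condition.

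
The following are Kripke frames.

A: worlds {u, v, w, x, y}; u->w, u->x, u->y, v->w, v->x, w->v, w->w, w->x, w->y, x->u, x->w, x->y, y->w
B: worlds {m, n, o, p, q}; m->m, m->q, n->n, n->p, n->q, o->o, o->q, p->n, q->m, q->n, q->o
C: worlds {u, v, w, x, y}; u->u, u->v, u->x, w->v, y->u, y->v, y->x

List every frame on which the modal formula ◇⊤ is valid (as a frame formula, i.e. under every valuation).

This is the axiom for seriality; its first-order frame correspondent is ∀x ∃y Rxy.
A: ✓.
B: ✓.
C: fails — world v has no successor.
Valid on: A, B.

A, B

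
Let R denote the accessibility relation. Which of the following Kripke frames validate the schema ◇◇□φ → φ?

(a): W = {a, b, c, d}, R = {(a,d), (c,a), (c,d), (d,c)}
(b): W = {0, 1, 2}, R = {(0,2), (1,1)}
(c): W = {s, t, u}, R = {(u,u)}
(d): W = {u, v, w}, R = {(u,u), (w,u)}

(b), (c)

Frame correspondent (Sahlqvist): ∀x ∀y (xR²y → ∃w (yRw ∧ x = w)) — i.e. a generalized confluence (Geach) condition.
(a): fails — cR²c but no w with cRw and c=w.
(b): ✓.
(c): ✓.
(d): fails — wR²u but no t with uRt and w=t.
Valid on: (b), (c).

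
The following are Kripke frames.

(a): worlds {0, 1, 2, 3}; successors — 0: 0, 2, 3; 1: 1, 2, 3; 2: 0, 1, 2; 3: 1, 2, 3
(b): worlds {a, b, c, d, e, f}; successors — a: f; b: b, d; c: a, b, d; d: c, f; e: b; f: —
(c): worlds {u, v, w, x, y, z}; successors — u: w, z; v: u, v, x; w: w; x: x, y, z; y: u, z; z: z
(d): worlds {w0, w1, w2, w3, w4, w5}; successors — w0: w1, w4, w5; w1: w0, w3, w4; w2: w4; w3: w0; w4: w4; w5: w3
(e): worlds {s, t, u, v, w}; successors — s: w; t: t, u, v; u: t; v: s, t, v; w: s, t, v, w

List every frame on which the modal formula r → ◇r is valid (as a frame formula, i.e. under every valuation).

(a)

The schema corresponds to reflexivity: ∀x Rxx.
(a): condition met.
(b): fails — world a does not see itself.
(c): fails — world u does not see itself.
(d): fails — world w0 does not see itself.
(e): fails — world s does not see itself.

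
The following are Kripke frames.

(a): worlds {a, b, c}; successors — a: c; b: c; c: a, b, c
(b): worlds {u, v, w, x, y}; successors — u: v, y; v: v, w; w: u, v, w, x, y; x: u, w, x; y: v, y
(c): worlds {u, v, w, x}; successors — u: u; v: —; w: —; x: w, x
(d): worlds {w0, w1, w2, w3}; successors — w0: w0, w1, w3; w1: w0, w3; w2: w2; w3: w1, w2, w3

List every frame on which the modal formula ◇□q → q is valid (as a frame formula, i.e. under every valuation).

(a)

The schema corresponds to symmetry: ∀x ∀y (Rxy → Ryx).
(a): holds.
(b): fails — Ruv but not Rvu.
(c): fails — Rxw but not Rwx.
(d): fails — Rw3w2 but not Rw2w3.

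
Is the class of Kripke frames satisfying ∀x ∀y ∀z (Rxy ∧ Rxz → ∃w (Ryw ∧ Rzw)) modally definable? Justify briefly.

Definable; ◇□q → □◇q defines it

The condition is convergence. A defining modal formula is ◇□q → □◇q.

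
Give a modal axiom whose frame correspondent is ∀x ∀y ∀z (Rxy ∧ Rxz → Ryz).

A defining formula is ◇r → □◇r (the 5 axiom).

◇r → □◇r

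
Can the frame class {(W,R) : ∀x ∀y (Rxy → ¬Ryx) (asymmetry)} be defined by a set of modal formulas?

No — not modally definable

Any modally definable frame class is closed under surjective bounded morphisms.
The 5-cycle (worlds a,b,c,d,e with a→b→c→d→e→a) is asymmetric. Mapping every world to a single reflexive point • is a surjective bounded morphism, and the reflexive point is not asymmetric (R•• but asymmetry requires ¬R••).
Hence asymmetry is not modally definable.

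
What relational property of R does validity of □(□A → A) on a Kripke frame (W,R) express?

Suppose □(□A→A) is valid. Take Rxy and set V(A)={w : Ryw}. Then at y, □A holds; since □(□A→A) at x, □A→A at y, so A at y, i.e. Ryy.
Conversely, any frame satisfying ∀x ∀y (Rxy → Ryy) validates the schema.
Frame condition: ∀x ∀y (Rxy → Ryy).

shift-reflexivity: ∀x ∀y (Rxy → Ryy)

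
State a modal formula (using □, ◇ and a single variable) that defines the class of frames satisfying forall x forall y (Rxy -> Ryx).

This is symmetry; the standard corresponding axiom is B: r → □◇r.
Suppose r→□◇r is valid. Take Rxy and set V(r)={x}. Then r at x, so □◇r at x, so ◇r at y, so some z with Ryz has r; z=x, i.e. Ryx.

r → □◇r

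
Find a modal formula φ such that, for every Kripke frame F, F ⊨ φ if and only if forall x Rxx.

The condition is reflexivity. The T schema □r → r defines it.

□r → r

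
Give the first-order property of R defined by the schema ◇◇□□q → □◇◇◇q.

∀x ∀y ∀z ((xR²y ∧ xRz) → ∃w (yR²w ∧ zR³w))

This is a Sahlqvist (Geach-type) schema ◇^2□^2q → □^1◇^3q.
Minimal-valuation argument: fix x; take any y with xR^2y and any z with xR^1z. Set V(q) to the set of worlds R-reachable from y in exactly 2 steps. Then □^2q holds at y, so the antecedent holds at x; validity forces ◇^3q at z, giving a w with zR^3w and yR^2w.
First-order correspondent: ∀x ∀y ∀z ((xR²y ∧ xRz) → ∃w (yR²w ∧ zR³w)).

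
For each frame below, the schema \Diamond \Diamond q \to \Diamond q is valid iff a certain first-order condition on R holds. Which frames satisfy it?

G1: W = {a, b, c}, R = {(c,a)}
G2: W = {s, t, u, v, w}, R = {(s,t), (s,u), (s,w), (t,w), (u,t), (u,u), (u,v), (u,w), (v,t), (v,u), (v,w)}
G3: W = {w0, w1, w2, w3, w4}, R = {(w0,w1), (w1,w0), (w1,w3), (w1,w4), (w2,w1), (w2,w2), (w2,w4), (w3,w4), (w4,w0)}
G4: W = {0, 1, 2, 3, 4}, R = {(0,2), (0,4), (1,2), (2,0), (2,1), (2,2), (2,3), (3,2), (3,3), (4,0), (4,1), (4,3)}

This is the axiom for transitivity; its first-order frame correspondent is \forall x \forall y \forall z (Rxy \wedge Ryz \to Rxz).
G1: condition met.
G2: fails — Rvu and Ruv but not Rvv.
G3: fails — Rw1w0 and Rw0w1 but not Rw1w1.
G4: fails — R32 and R20 but not R30.

G1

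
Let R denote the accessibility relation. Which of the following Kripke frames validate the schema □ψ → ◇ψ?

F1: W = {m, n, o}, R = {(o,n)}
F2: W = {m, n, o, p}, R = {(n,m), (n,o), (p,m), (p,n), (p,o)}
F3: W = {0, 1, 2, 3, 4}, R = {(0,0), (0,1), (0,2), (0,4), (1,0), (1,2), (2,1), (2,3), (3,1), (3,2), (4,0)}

F3

Frame correspondent (Sahlqvist): ∀x ∃y Rxy — i.e. seriality.
F1: fails — world m has no successor.
F2: fails — world m has no successor.
F3: satisfies the condition.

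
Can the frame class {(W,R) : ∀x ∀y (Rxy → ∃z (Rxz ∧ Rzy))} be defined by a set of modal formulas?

Definable; □□p → □p defines it

Yes: it is density, defined by the C4 schema □□p → □p.
Suppose □□p→□p is valid. Take Rxy and set V(p)={w : xR²w}. Then □□p at x, so □p at x, so p at y, i.e. ∃z(Rxz∧Rzy).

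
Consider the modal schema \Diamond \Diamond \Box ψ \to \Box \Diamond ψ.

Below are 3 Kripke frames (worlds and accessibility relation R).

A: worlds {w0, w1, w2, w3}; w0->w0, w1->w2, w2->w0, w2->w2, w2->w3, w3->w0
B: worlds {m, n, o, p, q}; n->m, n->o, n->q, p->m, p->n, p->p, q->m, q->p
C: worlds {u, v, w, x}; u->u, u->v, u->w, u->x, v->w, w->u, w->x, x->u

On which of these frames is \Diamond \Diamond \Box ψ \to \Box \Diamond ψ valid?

A

Frame correspondent (Sahlqvist): \forall x \forall y \forall z ((x R^2 y \wedge xRz) \to \exists w (yRw \wedge zRw)) — i.e. a generalized confluence (Geach) condition.
A: condition met.
B: fails — nR²m, nRm but no w with mRw and mRw.
C: fails — uR²v, uRw but no t with vRt and wRt.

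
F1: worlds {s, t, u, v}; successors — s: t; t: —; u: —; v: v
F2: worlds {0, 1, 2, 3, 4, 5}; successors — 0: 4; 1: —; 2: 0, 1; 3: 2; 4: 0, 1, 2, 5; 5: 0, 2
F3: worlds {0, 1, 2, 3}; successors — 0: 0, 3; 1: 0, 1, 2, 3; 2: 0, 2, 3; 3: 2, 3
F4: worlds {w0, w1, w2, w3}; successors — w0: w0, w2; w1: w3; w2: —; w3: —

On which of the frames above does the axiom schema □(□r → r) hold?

Frame correspondent (Sahlqvist): ∀x ∀y (Rxy → Ryy) — i.e. shift-reflexivity.
F1: fails — Rst but not Rtt.
F2: fails — R32 but not R22.
F3: condition met.
F4: fails — Rw0w2 but not Rw2w2.

F3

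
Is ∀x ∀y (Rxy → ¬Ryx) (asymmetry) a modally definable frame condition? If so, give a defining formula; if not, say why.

No — not modally definable

Modal frame validity is preserved under surjective bounded morphisms.
The 4-cycle (worlds a,b,c,d with a→b→c→d→a) is asymmetric. Mapping every world to a single reflexive point • is a surjective bounded morphism, and the reflexive point is not asymmetric (R•• but asymmetry requires ¬R••).
So no modal formula (or set of formulas) defines exactly the asymmetric frames.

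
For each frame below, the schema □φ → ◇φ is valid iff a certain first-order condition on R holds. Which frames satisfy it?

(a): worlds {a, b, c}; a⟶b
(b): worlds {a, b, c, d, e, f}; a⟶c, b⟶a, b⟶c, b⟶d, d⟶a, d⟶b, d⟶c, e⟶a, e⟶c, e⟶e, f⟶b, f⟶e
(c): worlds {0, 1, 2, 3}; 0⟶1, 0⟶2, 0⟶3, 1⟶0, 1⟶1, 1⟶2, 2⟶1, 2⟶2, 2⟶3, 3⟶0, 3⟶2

(c)

This is the axiom for seriality; its first-order frame correspondent is ∀x ∃y Rxy.
(a): fails — world b has no successor.
(b): fails — world c has no successor.
(c): satisfies the condition.
Valid on: (c).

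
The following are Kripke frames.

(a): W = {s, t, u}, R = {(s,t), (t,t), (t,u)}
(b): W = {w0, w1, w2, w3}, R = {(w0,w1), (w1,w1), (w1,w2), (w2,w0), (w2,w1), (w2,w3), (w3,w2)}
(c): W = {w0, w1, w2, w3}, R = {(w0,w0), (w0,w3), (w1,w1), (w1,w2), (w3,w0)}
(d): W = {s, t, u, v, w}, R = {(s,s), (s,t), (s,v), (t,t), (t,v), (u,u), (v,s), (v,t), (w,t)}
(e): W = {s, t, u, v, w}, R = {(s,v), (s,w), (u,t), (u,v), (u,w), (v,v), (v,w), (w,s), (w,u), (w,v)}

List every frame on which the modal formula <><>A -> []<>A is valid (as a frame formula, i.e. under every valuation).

none

This is the axiom for a generalized confluence (Geach) condition; its first-order frame correspondent is forall x forall y forall z ((x R^2 y & xRz) -> exists w (y = w & zRw)).
(a): fails — tR²t, tRu but no w with t=w and uRw.
(b): fails — w1R²w0, w1Rw1 but no w with w0=w and w1Rw.
(c): fails — w0R²w3, w0Rw3 but no w with w3=w and w3Rw.
(d): fails — sR²s, sRt but no w* with s=w* and tRw*.
(e): fails — sR²s, sRv but no w* with s=w* and vRw*.
Valid on no frame.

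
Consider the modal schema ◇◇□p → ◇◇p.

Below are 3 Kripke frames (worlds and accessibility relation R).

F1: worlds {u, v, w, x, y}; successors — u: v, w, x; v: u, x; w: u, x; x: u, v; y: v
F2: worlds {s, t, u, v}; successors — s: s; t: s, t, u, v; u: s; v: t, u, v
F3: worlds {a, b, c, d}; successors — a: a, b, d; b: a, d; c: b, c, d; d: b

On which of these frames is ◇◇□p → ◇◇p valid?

F1, F2

Frame correspondent (Sahlqvist): ∀x ∀y (xR²y → ∃w (yRw ∧ xR²w)) — i.e. a generalized confluence (Geach) condition.
F1: condition met.
F2: condition met.
F3: fails — dR²d but no w with dRw and dR²w.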